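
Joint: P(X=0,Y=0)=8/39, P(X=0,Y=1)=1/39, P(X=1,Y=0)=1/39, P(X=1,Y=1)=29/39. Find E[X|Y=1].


P(Y=1) = 30/39
E[X|Y=1] = (0*1 + 1*29)/30 = 29/30

29/30


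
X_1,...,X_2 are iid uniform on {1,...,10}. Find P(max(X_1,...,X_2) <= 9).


P(max <= 9) = P(all X_i <= 9) = (P(X_1 <= 9))^2
= (9/10)^2 = 81/100

81/100


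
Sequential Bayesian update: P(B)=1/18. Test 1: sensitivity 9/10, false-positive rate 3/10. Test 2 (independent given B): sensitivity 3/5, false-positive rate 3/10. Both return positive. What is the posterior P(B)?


After test 1: P(+) = 9/10*1/18 + 3/10*17/18 = 1/3
P(B|+) = (1/20)/(1/3) = 3/20
After test 2 (use post1 as new prior): P(+) = 3/5*3/20 + 3/10*17/20 = 69/200
P(B|+,+) = (9/100)/(69/200) = 6/23

6/23


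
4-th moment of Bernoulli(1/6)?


For Bernoulli: X in {0,1}
E[X^4] = 0^4*(1-1/6) + 1^4*1/6 = 1/6

1/6


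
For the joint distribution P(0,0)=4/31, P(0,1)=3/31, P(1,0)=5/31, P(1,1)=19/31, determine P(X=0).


P(X=0) = P(0,0)+P(0,1) = 4/31 + 3/31 = 7/31

7/31


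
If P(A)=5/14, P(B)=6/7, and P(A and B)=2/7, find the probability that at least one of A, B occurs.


P(A∪B) = P(A) + P(B) - P(A∩B)
= 5/14 + 6/7 - 2/7 = 13/14

13/14


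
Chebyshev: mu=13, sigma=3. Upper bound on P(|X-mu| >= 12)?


k = 12/3 = 4
Chebyshev: P(|X-mu| >= k*sigma) <= 1/k^2 = 1/4^2 = 1/16

1/16


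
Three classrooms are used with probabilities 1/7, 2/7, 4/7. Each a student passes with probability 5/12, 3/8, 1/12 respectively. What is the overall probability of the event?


P(A) = P(A|B1)P(B1) + P(A|B2)P(B2) + P(A|B3)P(B3)
= 5/12*1/7 + 3/8*2/7 + 1/12*4/7
= 5/84 + 3/28 + 1/21 = 3/14

3/14


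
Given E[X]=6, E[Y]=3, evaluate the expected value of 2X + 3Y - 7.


E[2X + 3Y - 7] = 2*E[X] + 3*E[Y] - 7
= (2)*(6) + (3)*(3) + (-7)
= 12 + 9 - 7 = 14

14


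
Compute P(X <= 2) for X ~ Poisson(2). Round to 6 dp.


P(X<=2) = e^(-2)*2^0/0! + e^(-2)*2^1/1! + e^(-2)*2^2/2!
≈ 0.1353352832 + 0.2706705665 + 0.2706705665
= 0.6766764162
≈ 0.676676

0.676676


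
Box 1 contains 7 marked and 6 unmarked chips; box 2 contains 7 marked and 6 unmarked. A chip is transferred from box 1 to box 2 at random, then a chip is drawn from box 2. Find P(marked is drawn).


P(transfer marked) = 7/13; P(transfer unmarked) = 6/13
If marked transferred: Urn II has 8 marked of 14, so P(marked|marked moved) = 4/7
If unmarked transferred: Urn II has 7 marked of 14, so P(marked|unmarked moved) = 1/2
By total probability: P(marked) = 7/13*4/7 + 6/13*1/2 = 7/13

7/13


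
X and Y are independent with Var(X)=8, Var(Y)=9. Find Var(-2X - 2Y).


Independence => Cov(X,Y)=0
Var(-2X - 2Y) = (-2)^2*Var(X) + (-2)^2*Var(Y)
= 4*8 + 4*9 = 68

68


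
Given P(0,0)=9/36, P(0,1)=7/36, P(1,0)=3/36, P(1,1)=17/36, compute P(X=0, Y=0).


Read from table: P(X=0, Y=0) = 9/36 = 1/4

1/4


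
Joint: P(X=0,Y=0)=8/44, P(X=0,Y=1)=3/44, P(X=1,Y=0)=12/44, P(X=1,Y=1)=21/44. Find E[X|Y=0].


P(Y=0) = 20/44
E[X|Y=0] = (0*8 + 1*12)/20 = 12/20 = 3/5

3/5


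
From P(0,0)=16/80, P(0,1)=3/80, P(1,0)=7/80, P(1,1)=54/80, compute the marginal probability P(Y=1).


P(Y=1) = P(0,1)+P(1,1) = 3/80 + 54/80 = 57/80

57/80


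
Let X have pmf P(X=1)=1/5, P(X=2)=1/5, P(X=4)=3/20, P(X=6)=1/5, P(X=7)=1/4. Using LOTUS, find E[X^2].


E[X^2] = sum(g(x)*P(x))
= 1*1/5 + 4*1/5 + 16*3/20 + 36*1/5 + 49*1/4
= 457/20

457/20


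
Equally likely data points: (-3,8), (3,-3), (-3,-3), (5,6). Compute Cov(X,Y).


E[X]=1/2, E[Y]=2, E[XY]=3/2
Cov(X,Y) = E[XY] - E[X]E[Y] = 3/2 - 1/2*2 = 1/2

1/2


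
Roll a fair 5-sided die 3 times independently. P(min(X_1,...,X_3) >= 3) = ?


P(min >= 3) = P(all X_i >= 3) = (P(X_1 >= 3))^3
= (3/5)^3 = 27/125

27/125


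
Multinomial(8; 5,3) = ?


8! = 40320
Denominator: 5!=120 * 3!=6
Coefficient = 40320 / 720 = 56

56


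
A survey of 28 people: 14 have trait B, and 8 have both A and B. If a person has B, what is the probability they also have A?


P(A|B) = P(A∩B)/P(B) = (8/28)/(14/28) = 8/14 = 4/7

4/7


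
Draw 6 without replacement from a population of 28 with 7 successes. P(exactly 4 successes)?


P(X=4) = C(7,4)*C(21,2) / C(28,6)
= 35*210 / 376740
= 7350/376740 = 35/1794

35/1794


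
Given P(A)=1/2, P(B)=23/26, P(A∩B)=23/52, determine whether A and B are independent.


P(A)*P(B) = 1/2*23/26 = 23/52
P(A∩B) = 23/52, which equals P(A)P(B), so independent

Yes, A and B are independent


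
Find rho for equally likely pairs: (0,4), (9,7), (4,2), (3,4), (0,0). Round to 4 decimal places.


Cov(X,Y) = 5.7200, Var(X) = 10.9600, Var(Y) = 5.4400
rho = Cov/(sqrt(VarX)*sqrt(VarY)) = 0.7408

0.7408


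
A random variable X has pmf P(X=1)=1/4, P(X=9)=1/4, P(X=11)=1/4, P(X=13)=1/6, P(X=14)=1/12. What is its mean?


E[X] = sum(x * P(x))
= 1*1/4 + 9*1/4 + 11*1/4 + 13*1/6 + 14*1/12
= 103/12

103/12


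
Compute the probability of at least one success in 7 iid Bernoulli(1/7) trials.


P(at least one) = 1 - P(none)
P(none) = (1 - 1/7)^7 = (6/7)^7 = 279936/823543
P(at least one) = 1 - 279936/823543 = 543607/823543

543607/823543


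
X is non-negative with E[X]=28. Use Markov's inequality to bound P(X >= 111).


Markov: P(X >= a) <= E[X]/a
P(X >= 111) <= 28/111

28/111


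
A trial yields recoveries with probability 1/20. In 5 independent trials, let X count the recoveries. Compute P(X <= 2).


P(X<=2) = P(X=0) + P(X=1) + P(X=2)
= 2476099/3200000 + 130321/640000 + 6859/320000
= 1598147/1600000

1598147/1600000


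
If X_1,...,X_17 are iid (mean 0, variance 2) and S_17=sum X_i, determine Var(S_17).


By independence, Var(S_n) = n*Var(X_1) = 17*2 = 34

34


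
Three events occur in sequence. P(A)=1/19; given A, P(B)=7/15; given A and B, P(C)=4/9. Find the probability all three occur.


P(A∩B∩C) = P(A) * P(B|A) * P(C|A∩B)
= 1/19 * 7/15 * 4/9
= 7/285 * 4/9 = 28/2565

28/2565


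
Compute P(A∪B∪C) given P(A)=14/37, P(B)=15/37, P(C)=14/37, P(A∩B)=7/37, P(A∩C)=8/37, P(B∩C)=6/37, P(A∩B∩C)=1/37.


P(A∪B∪C) = P(A)+P(B)+P(C) - P(AB)-P(AC)-P(BC) + P(ABC)
= 14/37+15/37+14/37 - 7/37-8/37-6/37 + 1/37
= 23/37

23/37


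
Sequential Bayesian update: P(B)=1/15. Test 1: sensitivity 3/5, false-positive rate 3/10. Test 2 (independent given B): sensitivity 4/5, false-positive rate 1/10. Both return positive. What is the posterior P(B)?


After test 1: P(+) = 3/5*1/15 + 3/10*14/15 = 8/25
P(B|+) = (1/25)/(8/25) = 1/8
After test 2 (use post1 as new prior): P(+) = 4/5*1/8 + 1/10*7/8 = 3/16
P(B|+,+) = (1/10)/(3/16) = 8/15

8/15


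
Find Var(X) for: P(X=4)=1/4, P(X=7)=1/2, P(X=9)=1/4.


E[X] = 27/4, E[X^2] = 195/4
Var(X) = E[X^2] - (E[X])^2 = 195/4 - (27/4)^2 = 51/16

51/16


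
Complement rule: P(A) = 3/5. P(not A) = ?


P(A') = 1 - P(A) = 1 - 3/5 = 2/5

2/5


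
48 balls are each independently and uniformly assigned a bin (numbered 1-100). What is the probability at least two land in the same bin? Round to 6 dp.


P(all different) = prod((100-i)/100 for i=0..47) = 0.000001
P(at least one match) = 1 - 0.000001 = 0.999999

0.999999


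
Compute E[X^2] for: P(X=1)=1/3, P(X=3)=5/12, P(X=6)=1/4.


E[X^2] = sum(x^2 * P(x))
= 1*1/3 + 9*5/12 + 36*1/4
= 157/12

157/12


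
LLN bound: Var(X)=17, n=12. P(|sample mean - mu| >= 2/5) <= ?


Var(Xbar) = Var(X)/n = 17/12
Chebyshev: P(|Xbar-mu| >= 2/5) <= Var(Xbar)/(2/5)^2 = (17/12)/(4/25) = 425/48
Bound exceeds 1, so trivial bound: 1

1


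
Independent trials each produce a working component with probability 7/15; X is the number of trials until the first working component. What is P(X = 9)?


P(X=9) = (1-p)^8 * p = (8/15)^8 * 7/15
= 16777216/2562890625 * 7/15 = 117440512/38443359375

117440512/38443359375


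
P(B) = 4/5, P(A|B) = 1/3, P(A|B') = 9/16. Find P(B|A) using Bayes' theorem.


P(A) = P(A|B)P(B) + P(A|B')P(B') = 1/3*4/5 + 9/16*1/5 = 91/240
P(B|A) = P(A|B)P(B)/P(A) = (4/15)/(91/240) = 64/91

64/91


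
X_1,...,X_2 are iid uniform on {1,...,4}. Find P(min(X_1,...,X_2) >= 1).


P(min >= 1) = P(all X_i >= 1) = (P(X_1 >= 1))^2
= (4/4)^2 = 1^2 = 1

1


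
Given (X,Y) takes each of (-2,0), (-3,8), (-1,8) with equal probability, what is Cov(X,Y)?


E[X]=-2, E[Y]=16/3, E[XY]=-32/3
Cov(X,Y) = E[XY] - E[X]E[Y] = -32/3 + 2*16/3 = 0

0


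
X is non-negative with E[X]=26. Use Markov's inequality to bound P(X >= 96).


Markov: P(X >= a) <= E[X]/a
P(X >= 96) <= 26/96 = 13/48

13/48


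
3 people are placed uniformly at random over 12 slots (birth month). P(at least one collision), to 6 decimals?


P(all different) = prod((12-i)/12 for i=0..2) = 0.763889
P(at least one match) = 1 - 0.763889 = 0.236111

0.236111


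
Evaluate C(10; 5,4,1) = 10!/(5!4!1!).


10! = 3628800
Denominator: 5!=120 * 4!=24 * 1!=1
Coefficient = 3628800 / 2880 = 1260

1260


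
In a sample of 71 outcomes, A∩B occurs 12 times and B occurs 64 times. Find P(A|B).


P(A|B) = P(A∩B)/P(B) = (12/71)/(64/71) = 12/64 = 3/16

3/16


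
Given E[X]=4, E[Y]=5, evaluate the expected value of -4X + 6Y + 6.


E[-4X + 6Y + 6] = -4*E[X] + 6*E[Y] + 6
= (-4)*(4) + (6)*(5) + (6)
= -16 + 30 + 6 = 20

20


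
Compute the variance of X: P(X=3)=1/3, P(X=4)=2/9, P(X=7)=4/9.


E[X] = 5, E[X^2] = 85/3
Var(X) = E[X^2] - (E[X])^2 = 85/3 - (5)^2 = 10/3

10/3


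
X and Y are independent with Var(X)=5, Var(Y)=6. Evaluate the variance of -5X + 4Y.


Independence => Cov(X,Y)=0
Var(-5X + 4Y) = (-5)^2*Var(X) + 4^2*Var(Y)
= 25*5 + 16*6 = 221

221


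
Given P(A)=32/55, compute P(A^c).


P(A') = 1 - P(A) = 1 - 32/55 = 23/55

23/55


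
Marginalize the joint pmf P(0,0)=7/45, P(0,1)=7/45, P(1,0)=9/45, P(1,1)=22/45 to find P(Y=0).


P(Y=0) = P(0,0)+P(1,0) = 7/45 + 9/45 = 16/45

16/45


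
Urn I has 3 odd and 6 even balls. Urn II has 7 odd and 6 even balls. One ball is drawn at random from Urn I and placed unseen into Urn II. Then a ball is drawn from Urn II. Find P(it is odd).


P(transfer odd) = 3/9 = 1/3; P(transfer even) = 2/3
If odd transferred: Urn II has 8 odd of 14, so P(odd|odd moved) = 4/7
If even transferred: Urn II has 7 odd of 14, so P(odd|even moved) = 1/2
By total probability: P(odd) = 1/3*4/7 + 2/3*1/2 = 11/21

11/21


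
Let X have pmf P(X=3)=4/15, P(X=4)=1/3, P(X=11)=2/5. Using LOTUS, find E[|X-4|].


E[|X-4|] = sum(g(x)*P(x))
= 1*4/15 + 0*1/3 + 7*2/5
= 46/15

46/15


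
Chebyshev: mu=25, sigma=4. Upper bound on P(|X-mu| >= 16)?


k = 16/4 = 4
Chebyshev: P(|X-mu| >= k*sigma) <= 1/k^2 = 1/4^2 = 1/16

1/16


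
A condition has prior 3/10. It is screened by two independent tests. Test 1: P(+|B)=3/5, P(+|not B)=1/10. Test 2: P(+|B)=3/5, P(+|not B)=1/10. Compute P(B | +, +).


After test 1: P(+) = 3/5*3/10 + 1/10*7/10 = 1/4
P(B|+) = (9/50)/(1/4) = 18/25
After test 2 (use post1 as new prior): P(+) = 3/5*18/25 + 1/10*7/25 = 23/50
P(B|+,+) = (54/125)/(23/50) = 108/115

108/115


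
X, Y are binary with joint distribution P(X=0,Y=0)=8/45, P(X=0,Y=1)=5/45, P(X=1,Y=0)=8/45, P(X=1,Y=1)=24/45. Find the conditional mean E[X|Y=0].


P(Y=0) = 16/45
E[X|Y=0] = (0*8 + 1*8)/16 = 8/16 = 1/2

1/2


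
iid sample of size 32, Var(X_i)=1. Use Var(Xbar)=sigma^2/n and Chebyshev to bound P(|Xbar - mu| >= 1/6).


Var(Xbar) = Var(X)/n = 1/32
Chebyshev: P(|Xbar-mu| >= 1/6) <= Var(Xbar)/(1/6)^2 = (1/32)/(1/36) = 9/8
Bound exceeds 1, so trivial bound: 1

1


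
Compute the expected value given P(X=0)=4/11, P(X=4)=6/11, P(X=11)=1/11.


E[X] = sum(x * P(x))
= 0*4/11 + 4*6/11 + 11*1/11
= 35/11

35/11


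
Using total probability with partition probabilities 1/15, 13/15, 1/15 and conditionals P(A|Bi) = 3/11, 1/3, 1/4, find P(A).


P(A) = P(A|B1)P(B1) + P(A|B2)P(B2) + P(A|B3)P(B3)
= 3/11*1/15 + 1/3*13/15 + 1/4*1/15
= 1/55 + 13/45 + 1/60 = 641/1980

641/1980


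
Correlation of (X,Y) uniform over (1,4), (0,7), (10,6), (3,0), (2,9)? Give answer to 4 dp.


Cov(X,Y) = -0.2400, Var(X) = 12.5600, Var(Y) = 9.3600
rho = Cov/(sqrt(VarX)*sqrt(VarY)) = -0.0221

-0.0221


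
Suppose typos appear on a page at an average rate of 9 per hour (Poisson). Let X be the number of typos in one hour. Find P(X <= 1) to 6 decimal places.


P(X<=1) = e^(-9)*9^0/0! + e^(-9)*9^1/1!
≈ 0.0001234098 + 0.0011106882
= 0.0012340980
≈ 0.001234

0.001234


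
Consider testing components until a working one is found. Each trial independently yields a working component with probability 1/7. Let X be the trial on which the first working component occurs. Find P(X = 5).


P(X=5) = (1-p)^4 * p = (6/7)^4 * 1/7
= 1296/2401 * 1/7 = 1296/16807

1296/16807


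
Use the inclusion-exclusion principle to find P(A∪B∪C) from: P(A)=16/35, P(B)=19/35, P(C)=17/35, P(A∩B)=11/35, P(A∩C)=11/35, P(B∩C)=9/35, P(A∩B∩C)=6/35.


P(A∪B∪C) = P(A)+P(B)+P(C) - P(AB)-P(AC)-P(BC) + P(ABC)
= 16/35+19/35+17/35 - 11/35-11/35-9/35 + 6/35
= 27/35

27/35


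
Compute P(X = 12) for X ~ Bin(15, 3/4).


P(X=12) = C(15,12) * p^12 * (1-p)^3
= 455 * 531441/16777216 * 1/64
= 241805655/1073741824

241805655/1073741824


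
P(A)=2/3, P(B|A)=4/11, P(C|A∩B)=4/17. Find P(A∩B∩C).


P(A∩B∩C) = P(A) * P(B|A) * P(C|A∩B)
= 2/3 * 4/11 * 4/17
= 8/33 * 4/17 = 32/561

32/561


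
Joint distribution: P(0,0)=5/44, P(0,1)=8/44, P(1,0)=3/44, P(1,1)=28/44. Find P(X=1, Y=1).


Read from table: P(X=1, Y=1) = 28/44 = 7/11

7/11


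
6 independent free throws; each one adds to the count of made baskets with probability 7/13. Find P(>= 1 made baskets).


P(at least one) = 1 - P(none)
P(none) = (1 - 7/13)^6 = (6/13)^6 = 46656/4826809
P(at least one) = 1 - 46656/4826809 = 4780153/4826809

4780153/4826809


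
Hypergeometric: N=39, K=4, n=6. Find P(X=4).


P(X=4) = C(4,4)*C(35,2) / C(39,6)
= 1*595 / 3262623
= 595/3262623 = 5/27417

5/27417


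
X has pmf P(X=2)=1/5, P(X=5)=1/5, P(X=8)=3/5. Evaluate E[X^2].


E[X^2] = sum(x^2 * P(x))
= 4*1/5 + 25*1/5 + 64*3/5
= 221/5

221/5


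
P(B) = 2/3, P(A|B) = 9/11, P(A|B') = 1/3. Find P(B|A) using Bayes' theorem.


P(A) = P(A|B)P(B) + P(A|B')P(B') = 9/11*2/3 + 1/3*1/3 = 65/99
P(B|A) = P(A|B)P(B)/P(A) = (6/11)/(65/99) = 54/65

54/65


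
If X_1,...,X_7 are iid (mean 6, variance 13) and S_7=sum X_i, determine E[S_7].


E[S_n] = n*E[X_1] = 7*6 = 42

42


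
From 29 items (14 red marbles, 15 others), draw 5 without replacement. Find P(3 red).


P(X=3) = C(14,3)*C(15,2) / C(29,5)
= 364*105 / 118755
= 38220/118755 = 28/87

28/87


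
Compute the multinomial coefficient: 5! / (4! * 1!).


5! = 120
Denominator: 4!=24 * 1!=1
Coefficient = 120 / 24 = 5

5


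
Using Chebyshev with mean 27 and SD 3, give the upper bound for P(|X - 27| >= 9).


k = 9/3 = 3
Chebyshev: P(|X-mu| >= k*sigma) <= 1/k^2 = 1/3^2 = 1/9

1/9


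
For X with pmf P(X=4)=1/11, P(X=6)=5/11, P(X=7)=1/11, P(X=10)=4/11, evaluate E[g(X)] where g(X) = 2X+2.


E[2X+2] = sum(g(x)*P(x))
= 10*1/11 + 14*5/11 + 16*1/11 + 22*4/11
= 184/11

184/11


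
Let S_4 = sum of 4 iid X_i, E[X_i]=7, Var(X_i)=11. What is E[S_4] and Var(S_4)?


E[S_n] = n*mu = 4*7 = 28
Var(S_n) = n*sigma^2 = 4*11 = 44

E[S_4]=28, Var(S_4)=44


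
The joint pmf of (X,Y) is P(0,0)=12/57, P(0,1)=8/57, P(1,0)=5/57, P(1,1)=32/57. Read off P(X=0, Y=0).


Read from table: P(X=0, Y=0) = 12/57 = 4/19

4/19


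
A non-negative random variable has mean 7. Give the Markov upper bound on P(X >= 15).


Markov: P(X >= a) <= E[X]/a
P(X >= 15) <= 7/15

7/15


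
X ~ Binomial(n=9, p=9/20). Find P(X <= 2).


P(X<=2) = P(X=0) + P(X=1) + P(X=2)
= 2357947691/512000000000 + 17363069361/512000000000 + 14206147659/128000000000
= 9568200961/64000000000

9568200961/64000000000


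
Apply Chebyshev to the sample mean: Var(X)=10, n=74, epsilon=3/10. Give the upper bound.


Var(Xbar) = Var(X)/n = 10/74
Chebyshev: P(|Xbar-mu| >= 3/10) <= Var(Xbar)/(3/10)^2 = (5/37)/(9/100) = 500/333
Bound exceeds 1, so trivial bound: 1

1


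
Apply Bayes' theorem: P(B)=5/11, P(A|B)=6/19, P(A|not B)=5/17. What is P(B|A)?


P(A) = P(A|B)P(B) + P(A|B')P(B') = 6/19*5/11 + 5/17*6/11 = 1080/3553
P(B|A) = P(A|B)P(B)/P(A) = (30/209)/(1080/3553) = 17/36

17/36


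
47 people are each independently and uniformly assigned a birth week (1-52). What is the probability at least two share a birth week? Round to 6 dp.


P(all different) = prod((52-i)/52 for i=0..46) = 0.000000
P(at least one match) = 1 - 0.000000 = 1.000000

1.000000


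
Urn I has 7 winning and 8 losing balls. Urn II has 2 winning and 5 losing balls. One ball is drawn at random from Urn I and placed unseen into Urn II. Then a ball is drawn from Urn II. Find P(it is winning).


P(transfer winning) = 7/15; P(transfer losing) = 8/15
If winning transferred: Urn II has 3 winning of 8, so P(winning|winning moved) = 3/8
If losing transferred: Urn II has 2 winning of 8, so P(winning|losing moved) = 1/4
By total probability: P(winning) = 7/15*3/8 + 8/15*1/4 = 37/120

37/120


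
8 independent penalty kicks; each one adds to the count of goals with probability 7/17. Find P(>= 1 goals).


P(at least one) = 1 - P(none)
P(none) = (1 - 7/17)^8 = (10/17)^8 = 100000000/6975757441
P(at least one) = 1 - 100000000/6975757441 = 6875757441/6975757441

6875757441/6975757441


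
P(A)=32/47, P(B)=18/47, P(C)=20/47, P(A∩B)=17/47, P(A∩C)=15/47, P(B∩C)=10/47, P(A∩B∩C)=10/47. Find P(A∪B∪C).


P(A∪B∪C) = P(A)+P(B)+P(C) - P(AB)-P(AC)-P(BC) + P(ABC)
= 32/47+18/47+20/47 - 17/47-15/47-10/47 + 10/47
= 38/47

38/47


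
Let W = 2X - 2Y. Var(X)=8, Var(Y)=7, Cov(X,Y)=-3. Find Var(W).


Var(2X - 2Y) = 2^2*Var(X) + (-2)^2*Var(Y) + 2*2*(-2)*Cov(X,Y)
= 4*8 + 4*7 - 8*(-3)
= 32 + 28 + 24 = 84

84


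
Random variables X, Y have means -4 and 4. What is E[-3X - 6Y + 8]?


E[-3X - 6Y + 8] = -3*E[X] - 6*E[Y] + 8
= (-3)*(-4) + (-6)*(4) + (8)
= 12 - 24 + 8 = -4

-4


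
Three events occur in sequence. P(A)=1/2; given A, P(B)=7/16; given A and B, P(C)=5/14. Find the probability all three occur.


P(A∩B∩C) = P(A) * P(B|A) * P(C|A∩B)
= 1/2 * 7/16 * 5/14
= 7/32 * 5/14 = 5/64

5/64


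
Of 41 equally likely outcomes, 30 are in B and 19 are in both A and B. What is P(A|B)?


P(A|B) = P(A∩B)/P(B) = (19/41)/(30/41) = 19/30

19/30


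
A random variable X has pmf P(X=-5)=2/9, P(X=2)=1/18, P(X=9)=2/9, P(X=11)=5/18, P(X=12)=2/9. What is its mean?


E[X] = sum(x * P(x))
= -5*2/9 + 2*1/18 + 9*2/9 + 11*5/18 + 12*2/9
= 121/18

121/18


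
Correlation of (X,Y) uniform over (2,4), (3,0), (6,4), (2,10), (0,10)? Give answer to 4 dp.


Cov(X,Y) = -4.1600, Var(X) = 3.8400, Var(Y) = 15.0400
rho = Cov/(sqrt(VarX)*sqrt(VarY)) = -0.5474

-0.5474


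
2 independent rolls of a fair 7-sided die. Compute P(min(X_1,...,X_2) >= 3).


P(min >= 3) = P(all X_i >= 3) = (P(X_1 >= 3))^2
= (5/7)^2 = 25/49

25/49


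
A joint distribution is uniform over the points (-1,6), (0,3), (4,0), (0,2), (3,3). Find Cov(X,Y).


E[X]=6/5, E[Y]=14/5, E[XY]=3/5
Cov(X,Y) = E[XY] - E[X]E[Y] = 3/5 - 6/5*14/5 = -69/25

-69/25


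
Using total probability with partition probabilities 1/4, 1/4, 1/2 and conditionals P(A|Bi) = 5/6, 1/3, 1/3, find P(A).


P(A) = P(A|B1)P(B1) + P(A|B2)P(B2) + P(A|B3)P(B3)
= 5/6*1/4 + 1/3*1/4 + 1/3*1/2
= 5/24 + 1/12 + 1/6 = 11/24

11/24


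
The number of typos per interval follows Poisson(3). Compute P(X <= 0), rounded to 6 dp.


P(X<=0) = e^(-3)*3^0/0!
≈ 0.0497870684
≈ 0.049787

0.049787


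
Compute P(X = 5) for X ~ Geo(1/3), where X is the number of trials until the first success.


P(X=5) = (1-p)^4 * p = (2/3)^4 * 1/3
= 16/81 * 1/3 = 16/243

16/243


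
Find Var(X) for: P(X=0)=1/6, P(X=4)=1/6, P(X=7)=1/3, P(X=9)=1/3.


E[X] = 6, E[X^2] = 46
Var(X) = E[X^2] - (E[X])^2 = 46 - (6)^2 = 10

10


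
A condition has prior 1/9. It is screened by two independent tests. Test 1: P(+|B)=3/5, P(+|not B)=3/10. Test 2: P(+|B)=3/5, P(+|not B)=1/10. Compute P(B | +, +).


After test 1: P(+) = 3/5*1/9 + 3/10*8/9 = 1/3
P(B|+) = (1/15)/(1/3) = 1/5
After test 2 (use post1 as new prior): P(+) = 3/5*1/5 + 1/10*4/5 = 1/5
P(B|+,+) = (3/25)/(1/5) = 3/5

3/5


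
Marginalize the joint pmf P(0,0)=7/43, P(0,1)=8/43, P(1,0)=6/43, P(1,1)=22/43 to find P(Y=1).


P(Y=1) = P(0,1)+P(1,1) = 8/43 + 22/43 = 30/43

30/43


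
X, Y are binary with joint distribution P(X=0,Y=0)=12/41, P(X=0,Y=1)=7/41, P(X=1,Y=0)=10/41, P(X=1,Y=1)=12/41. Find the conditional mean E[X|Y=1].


P(Y=1) = 19/41
E[X|Y=1] = (0*7 + 1*12)/19 = 12/19

12/19


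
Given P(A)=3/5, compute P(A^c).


P(A') = 1 - P(A) = 1 - 3/5 = 2/5

2/5


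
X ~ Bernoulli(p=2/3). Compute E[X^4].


For Bernoulli: X in {0,1}
E[X^4] = 0^4*(1-2/3) + 1^4*2/3 = 2/3

2/3


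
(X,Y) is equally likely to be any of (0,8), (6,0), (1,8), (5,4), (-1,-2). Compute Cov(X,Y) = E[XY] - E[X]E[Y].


E[X]=11/5, E[Y]=18/5, E[XY]=6
Cov(X,Y) = E[XY] - E[X]E[Y] = 6 - 11/5*18/5 = -48/25

-48/25


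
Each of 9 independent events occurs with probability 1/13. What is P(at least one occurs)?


P(at least one) = 1 - P(none)
P(none) = (1 - 1/13)^9 = (12/13)^9 = 5159780352/10604499373
P(at least one) = 1 - 5159780352/10604499373 = 5444719021/10604499373

5444719021/10604499373


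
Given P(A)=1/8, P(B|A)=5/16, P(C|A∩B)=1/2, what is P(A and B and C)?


P(A∩B∩C) = P(A) * P(B|A) * P(C|A∩B)
= 1/8 * 5/16 * 1/2
= 5/128 * 1/2 = 5/256

5/256


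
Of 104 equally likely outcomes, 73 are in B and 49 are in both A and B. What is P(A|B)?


P(A|B) = P(A∩B)/P(B) = (49/104)/(73/104) = 49/73

49/73


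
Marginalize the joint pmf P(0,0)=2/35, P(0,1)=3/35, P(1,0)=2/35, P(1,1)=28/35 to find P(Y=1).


P(Y=1) = P(0,1)+P(1,1) = 3/35 + 28/35 = 31/35

31/35


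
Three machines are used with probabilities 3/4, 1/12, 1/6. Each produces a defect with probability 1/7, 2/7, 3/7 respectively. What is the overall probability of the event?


P(A) = P(A|B1)P(B1) + P(A|B2)P(B2) + P(A|B3)P(B3)
= 1/7*3/4 + 2/7*1/12 + 3/7*1/6
= 3/28 + 1/42 + 1/14 = 17/84

17/84


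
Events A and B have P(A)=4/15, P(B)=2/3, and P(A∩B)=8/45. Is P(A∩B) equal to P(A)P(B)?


P(A)*P(B) = 4/15*2/3 = 8/45
P(A∩B) = 8/45, which equals P(A)P(B), so independent

Yes, A and B are independent


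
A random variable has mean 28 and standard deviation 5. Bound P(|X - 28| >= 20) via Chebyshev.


k = 20/5 = 4
Chebyshev: P(|X-mu| >= k*sigma) <= 1/k^2 = 1/4^2 = 1/16

1/16


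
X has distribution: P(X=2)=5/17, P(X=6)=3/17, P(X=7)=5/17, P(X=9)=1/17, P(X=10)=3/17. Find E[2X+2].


E[2X+2] = sum(g(x)*P(x))
= 6*5/17 + 14*3/17 + 16*5/17 + 20*1/17 + 22*3/17
= 14

14


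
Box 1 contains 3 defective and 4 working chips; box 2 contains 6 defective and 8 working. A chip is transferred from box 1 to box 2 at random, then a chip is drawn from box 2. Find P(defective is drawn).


P(transfer defective) = 3/7; P(transfer working) = 4/7
If defective transferred: Urn II has 7 defective of 15, so P(defective|defective moved) = 7/15
If working transferred: Urn II has 6 defective of 15, so P(defective|working moved) = 2/5
By total probability: P(defective) = 3/7*7/15 + 4/7*2/5 = 3/7

3/7


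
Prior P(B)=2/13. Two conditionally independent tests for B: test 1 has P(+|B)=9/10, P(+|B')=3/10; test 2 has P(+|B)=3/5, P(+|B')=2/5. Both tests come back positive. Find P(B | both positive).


After test 1: P(+) = 9/10*2/13 + 3/10*11/13 = 51/130
P(B|+) = (9/65)/(51/130) = 6/17
After test 2 (use post1 as new prior): P(+) = 3/5*6/17 + 2/5*11/17 = 8/17
P(B|+,+) = (18/85)/(8/17) = 9/20

9/20


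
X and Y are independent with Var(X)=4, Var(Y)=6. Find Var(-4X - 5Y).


Independence => Cov(X,Y)=0
Var(-4X - 5Y) = (-4)^2*Var(X) + (-5)^2*Var(Y)
= 16*4 + 25*6 = 214

214


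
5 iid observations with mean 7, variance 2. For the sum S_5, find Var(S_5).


By independence, Var(S_n) = n*Var(X_1) = 5*2 = 10

10


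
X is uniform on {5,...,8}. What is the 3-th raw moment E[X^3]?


E[X^3] = (1/4) * sum(x^3 for x=5..8)
= 1196/4 = 299

299


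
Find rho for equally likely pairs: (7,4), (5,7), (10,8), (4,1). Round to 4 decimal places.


Cov(X,Y) = 4.2500, Var(X) = 5.2500, Var(Y) = 7.5000
rho = Cov/(sqrt(VarX)*sqrt(VarY)) = 0.6773

0.6773


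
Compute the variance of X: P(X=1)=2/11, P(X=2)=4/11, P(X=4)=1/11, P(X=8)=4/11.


E[X] = 46/11, E[X^2] = 290/11
Var(X) = E[X^2] - (E[X])^2 = 290/11 - (46/11)^2 = 1074/121

1074/121


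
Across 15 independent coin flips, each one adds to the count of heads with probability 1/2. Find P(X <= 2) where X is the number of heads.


P(X<=2) = P(X=0) + P(X=1) + P(X=2)
= 1/32768 + 15/32768 + 105/32768
= 121/32768

121/32768


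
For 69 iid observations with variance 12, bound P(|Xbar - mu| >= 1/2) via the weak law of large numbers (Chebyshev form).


Var(Xbar) = Var(X)/n = 12/69
Chebyshev: P(|Xbar-mu| >= 1/2) <= Var(Xbar)/(1/2)^2 = (4/23)/(1/4) = 16/23

16/23


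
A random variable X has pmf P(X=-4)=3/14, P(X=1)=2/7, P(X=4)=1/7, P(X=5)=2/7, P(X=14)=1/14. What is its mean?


E[X] = sum(x * P(x))
= -4*3/14 + 1*2/7 + 4*1/7 + 5*2/7 + 14*1/14
= 17/7

17/7


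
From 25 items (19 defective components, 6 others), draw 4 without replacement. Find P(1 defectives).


P(X=1) = C(19,1)*C(6,3) / C(25,4)
= 19*20 / 12650
= 380/12650 = 38/1265

38/1265


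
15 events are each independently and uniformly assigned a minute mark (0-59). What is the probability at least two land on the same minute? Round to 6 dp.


P(all different) = prod((60-i)/60 for i=0..14) = 0.147943
P(at least one match) = 1 - 0.147943 = 0.852057

0.852057


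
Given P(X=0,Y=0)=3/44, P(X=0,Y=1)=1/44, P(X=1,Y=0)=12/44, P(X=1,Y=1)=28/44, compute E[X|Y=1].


P(Y=1) = 29/44
E[X|Y=1] = (0*1 + 1*28)/29 = 28/29

28/29


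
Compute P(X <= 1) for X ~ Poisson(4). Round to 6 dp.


P(X<=1) = e^(-4)*4^0/0! + e^(-4)*4^1/1!
≈ 0.0183156389 + 0.0732625556
= 0.0915781945
≈ 0.091578

0.091578


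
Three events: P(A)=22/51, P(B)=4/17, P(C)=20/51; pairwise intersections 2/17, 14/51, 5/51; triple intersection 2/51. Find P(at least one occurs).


P(A∪B∪C) = P(A)+P(B)+P(C) - P(AB)-P(AC)-P(BC) + P(ABC)
= 22/51+4/17+20/51 - 2/17-14/51-5/51 + 2/51
= 31/51

31/51


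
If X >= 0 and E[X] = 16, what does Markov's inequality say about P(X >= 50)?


Markov: P(X >= a) <= E[X]/a
P(X >= 50) <= 16/50 = 8/25

8/25


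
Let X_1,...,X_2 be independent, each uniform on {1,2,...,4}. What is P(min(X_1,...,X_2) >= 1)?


P(min >= 1) = P(all X_i >= 1) = (P(X_1 >= 1))^2
= (4/4)^2 = 1^2 = 1

1


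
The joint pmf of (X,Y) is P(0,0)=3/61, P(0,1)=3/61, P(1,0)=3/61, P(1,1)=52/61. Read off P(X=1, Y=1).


Read from table: P(X=1, Y=1) = 52/61

52/61


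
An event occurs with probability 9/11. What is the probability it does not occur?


P(A') = 1 - P(A) = 1 - 9/11 = 2/11

2/11


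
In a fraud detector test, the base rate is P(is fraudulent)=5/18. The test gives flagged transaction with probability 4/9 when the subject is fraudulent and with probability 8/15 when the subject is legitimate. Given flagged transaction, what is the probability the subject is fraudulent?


P(A) = P(A|B)P(B) + P(A|B')P(B') = 4/9*5/18 + 8/15*13/18 = 206/405
P(B|A) = P(A|B)P(B)/P(A) = (10/81)/(206/405) = 25/103

25/103


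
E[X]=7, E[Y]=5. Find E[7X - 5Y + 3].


E[7X - 5Y + 3] = 7*E[X] - 5*E[Y] + 3
= (7)*(7) + (-5)*(5) + (3)
= 49 - 25 + 3 = 27

27


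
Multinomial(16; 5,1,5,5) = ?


16! = 20922789888000
Denominator: 5!=120 * 1!=1 * 5!=120 * 5!=120
Coefficient = 20922789888000 / 1728000 = 12108096

12108096


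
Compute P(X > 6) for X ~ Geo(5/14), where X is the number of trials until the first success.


P(X > 6) = P(first 6 trials all fail) = (1-p)^6 = (9/14)^6 = 531441/7529536

531441/7529536


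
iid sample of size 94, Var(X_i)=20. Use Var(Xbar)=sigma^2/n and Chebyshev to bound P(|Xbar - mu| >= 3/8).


Var(Xbar) = Var(X)/n = 20/94
Chebyshev: P(|Xbar-mu| >= 3/8) <= Var(Xbar)/(3/8)^2 = (10/47)/(9/64) = 640/423
Bound exceeds 1, so trivial bound: 1

1


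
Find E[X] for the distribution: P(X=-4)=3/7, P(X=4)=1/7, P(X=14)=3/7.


E[X] = sum(x * P(x))
= -4*3/7 + 4*1/7 + 14*3/7
= 34/7

34/7


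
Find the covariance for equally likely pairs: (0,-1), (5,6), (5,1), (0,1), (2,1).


E[X]=12/5, E[Y]=8/5, E[XY]=37/5
Cov(X,Y) = E[XY] - E[X]E[Y] = 37/5 - 12/5*8/5 = 89/25

89/25


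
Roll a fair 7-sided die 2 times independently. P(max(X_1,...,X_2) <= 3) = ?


P(max <= 3) = P(all X_i <= 3) = (P(X_1 <= 3))^2
= (3/7)^2 = 9/49

9/49


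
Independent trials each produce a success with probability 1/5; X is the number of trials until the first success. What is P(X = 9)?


P(X=9) = (1-p)^8 * p = (4/5)^8 * 1/5
= 65536/390625 * 1/5 = 65536/1953125

65536/1953125


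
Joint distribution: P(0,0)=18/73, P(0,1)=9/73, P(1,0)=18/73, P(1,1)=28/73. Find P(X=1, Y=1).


Read from table: P(X=1, Y=1) = 28/73

28/73


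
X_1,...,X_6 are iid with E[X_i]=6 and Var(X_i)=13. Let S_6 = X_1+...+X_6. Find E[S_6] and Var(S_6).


E[S_n] = n*mu = 6*6 = 36
Var(S_n) = n*sigma^2 = 6*13 = 78

E[S_6]=36, Var(S_6)=78


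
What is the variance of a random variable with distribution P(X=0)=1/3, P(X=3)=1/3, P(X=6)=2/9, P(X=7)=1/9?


E[X] = 28/9, E[X^2] = 148/9
Var(X) = E[X^2] - (E[X])^2 = 148/9 - (28/9)^2 = 548/81

548/81


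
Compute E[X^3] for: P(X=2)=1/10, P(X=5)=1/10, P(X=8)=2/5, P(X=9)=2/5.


E[X^3] = sum(x^3 * P(x))
= 8*1/10 + 125*1/10 + 512*2/5 + 729*2/5
= 5097/10

5097/10


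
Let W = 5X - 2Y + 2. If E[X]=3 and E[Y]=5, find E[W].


E[5X - 2Y + 2] = 5*E[X] - 2*E[Y] + 2
= (5)*(3) + (-2)*(5) + (2)
= 15 - 10 + 2 = 7

7


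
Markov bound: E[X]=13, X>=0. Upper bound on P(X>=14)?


Markov: P(X >= a) <= E[X]/a
P(X >= 14) <= 13/14

13/14


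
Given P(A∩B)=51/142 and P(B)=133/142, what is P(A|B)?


P(A|B) = P(A∩B)/P(B) = (51/142)/(133/142) = 51/133

51/133


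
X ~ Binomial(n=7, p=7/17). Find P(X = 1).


P(X=1) = C(7,1) * p^1 * (1-p)^6
= 7 * 7/17 * 1000000/24137569
= 49000000/410338673

49000000/410338673


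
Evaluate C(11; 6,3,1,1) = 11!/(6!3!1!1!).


11! = 39916800
Denominator: 6!=720 * 3!=6 * 1!=1 * 1!=1
Coefficient = 39916800 / 4320 = 9240

9240


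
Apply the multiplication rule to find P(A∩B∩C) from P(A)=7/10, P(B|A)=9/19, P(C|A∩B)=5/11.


P(A∩B∩C) = P(A) * P(B|A) * P(C|A∩B)
= 7/10 * 9/19 * 5/11
= 63/190 * 5/11 = 63/418

63/418


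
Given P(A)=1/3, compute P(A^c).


P(A') = 1 - P(A) = 1 - 1/3 = 2/3

2/3


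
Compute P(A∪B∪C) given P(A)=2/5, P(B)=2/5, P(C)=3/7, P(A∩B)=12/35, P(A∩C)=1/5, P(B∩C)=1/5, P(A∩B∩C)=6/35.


P(A∪B∪C) = P(A)+P(B)+P(C) - P(AB)-P(AC)-P(BC) + P(ABC)
= 2/5+2/5+3/7 - 12/35-1/5-1/5 + 6/35
= 23/35

23/35


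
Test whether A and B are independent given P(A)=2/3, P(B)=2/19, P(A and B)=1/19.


P(A)*P(B) = 2/3*2/19 = 4/57
P(A∩B) = 1/19 != 4/57, so not independent

No, A and B are not independent


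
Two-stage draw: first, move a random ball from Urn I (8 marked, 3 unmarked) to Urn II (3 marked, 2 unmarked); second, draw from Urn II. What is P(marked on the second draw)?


P(transfer marked) = 8/11; P(transfer unmarked) = 3/11
If marked transferred: Urn II has 4 marked of 6, so P(marked|marked moved) = 2/3
If unmarked transferred: Urn II has 3 marked of 6, so P(marked|unmarked moved) = 1/2
By total probability: P(marked) = 8/11*2/3 + 3/11*1/2 = 41/66

41/66


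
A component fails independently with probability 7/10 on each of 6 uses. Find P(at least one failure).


P(at least one) = 1 - P(none)
P(none) = (1 - 7/10)^6 = (3/10)^6 = 729/1000000
P(at least one) = 1 - 729/1000000 = 999271/1000000

999271/1000000


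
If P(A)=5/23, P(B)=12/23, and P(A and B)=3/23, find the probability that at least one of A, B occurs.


P(A∪B) = P(A) + P(B) - P(A∩B)
= 5/23 + 12/23 - 3/23 = 14/23

14/23


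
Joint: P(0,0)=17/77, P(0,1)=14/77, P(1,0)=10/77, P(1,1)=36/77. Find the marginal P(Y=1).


P(Y=1) = P(0,1)+P(1,1) = 14/77 + 36/77 = 50/77

50/77


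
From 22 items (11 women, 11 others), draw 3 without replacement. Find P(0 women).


P(X=0) = C(11,0)*C(11,3) / C(22,3)
= 1*165 / 1540
= 165/1540 = 3/28

3/28


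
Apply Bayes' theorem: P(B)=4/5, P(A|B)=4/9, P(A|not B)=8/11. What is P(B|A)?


P(A) = P(A|B)P(B) + P(A|B')P(B') = 4/9*4/5 + 8/11*1/5 = 248/495
P(B|A) = P(A|B)P(B)/P(A) = (16/45)/(248/495) = 22/31

22/31


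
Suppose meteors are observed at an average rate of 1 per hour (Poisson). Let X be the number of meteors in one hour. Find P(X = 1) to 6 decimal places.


P(X=1) = e^(-1) * 1^1 / 1!
≈ 0.3678794412 * 1 / 1
≈ 0.367879

0.367879


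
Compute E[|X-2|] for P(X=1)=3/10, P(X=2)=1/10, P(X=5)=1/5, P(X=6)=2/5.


E[|X-2|] = sum(g(x)*P(x))
= 1*3/10 + 0*1/10 + 3*1/5 + 4*2/5
= 5/2

5/2


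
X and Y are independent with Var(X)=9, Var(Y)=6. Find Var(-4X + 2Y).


Independence => Cov(X,Y)=0
Var(-4X + 2Y) = (-4)^2*Var(X) + 2^2*Var(Y)
= 16*9 + 4*6 = 168

168


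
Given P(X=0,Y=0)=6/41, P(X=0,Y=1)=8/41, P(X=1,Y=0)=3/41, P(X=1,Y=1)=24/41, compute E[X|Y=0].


P(Y=0) = 9/41
E[X|Y=0] = (0*6 + 1*3)/9 = 3/9 = 1/3

1/3


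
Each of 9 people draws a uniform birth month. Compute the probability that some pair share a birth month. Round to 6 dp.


P(all different) = prod((12-i)/12 for i=0..8) = 0.015472
P(at least one match) = 1 - 0.015472 = 0.984528

0.984528


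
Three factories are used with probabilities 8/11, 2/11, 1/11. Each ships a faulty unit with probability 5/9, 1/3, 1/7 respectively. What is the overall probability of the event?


P(A) = P(A|B1)P(B1) + P(A|B2)P(B2) + P(A|B3)P(B3)
= 5/9*8/11 + 1/3*2/11 + 1/7*1/11
= 40/99 + 2/33 + 1/77 = 331/693

331/693


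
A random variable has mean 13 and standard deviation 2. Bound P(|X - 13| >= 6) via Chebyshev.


k = 6/2 = 3
Chebyshev: P(|X-mu| >= k*sigma) <= 1/k^2 = 1/3^2 = 1/9

1/9


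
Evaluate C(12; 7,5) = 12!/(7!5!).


12! = 479001600
Denominator: 7!=5040 * 5!=120
Coefficient = 479001600 / 604800 = 792

792


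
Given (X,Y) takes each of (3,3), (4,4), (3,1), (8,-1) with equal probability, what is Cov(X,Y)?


E[X]=9/2, E[Y]=7/4, E[XY]=5
Cov(X,Y) = E[XY] - E[X]E[Y] = 5 - 9/2*7/4 = -23/8

-23/8


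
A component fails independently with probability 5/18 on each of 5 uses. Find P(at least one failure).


P(at least one) = 1 - P(none)
P(none) = (1 - 5/18)^5 = (13/18)^5 = 371293/1889568
P(at least one) = 1 - 371293/1889568 = 1518275/1889568

1518275/1889568


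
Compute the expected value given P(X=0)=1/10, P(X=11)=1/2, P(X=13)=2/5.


E[X] = sum(x * P(x))
= 0*1/10 + 11*1/2 + 13*2/5
= 107/10

107/10


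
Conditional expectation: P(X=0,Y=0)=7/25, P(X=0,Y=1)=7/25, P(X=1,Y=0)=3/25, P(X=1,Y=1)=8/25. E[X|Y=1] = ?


P(Y=1) = 15/25
E[X|Y=1] = (0*7 + 1*8)/15 = 8/15

8/15


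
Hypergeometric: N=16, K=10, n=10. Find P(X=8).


P(X=8) = C(10,8)*C(6,2) / C(16,10)
= 45*15 / 8008
= 675/8008

675/8008


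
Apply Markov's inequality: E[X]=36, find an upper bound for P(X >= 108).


Markov: P(X >= a) <= E[X]/a
P(X >= 108) <= 36/108 = 1/3

1/3


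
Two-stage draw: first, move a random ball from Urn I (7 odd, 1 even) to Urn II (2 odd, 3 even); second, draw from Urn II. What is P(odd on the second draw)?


P(transfer odd) = 7/8; P(transfer even) = 1/8
If odd transferred: Urn II has 3 odd of 6, so P(odd|odd moved) = 1/2
If even transferred: Urn II has 2 odd of 6, so P(odd|even moved) = 1/3
By total probability: P(odd) = 7/8*1/2 + 1/8*1/3 = 23/48

23/48


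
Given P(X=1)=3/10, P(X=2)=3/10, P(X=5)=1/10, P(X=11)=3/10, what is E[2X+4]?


E[2X+4] = sum(g(x)*P(x))
= 6*3/10 + 8*3/10 + 14*1/10 + 26*3/10
= 67/5

67/5


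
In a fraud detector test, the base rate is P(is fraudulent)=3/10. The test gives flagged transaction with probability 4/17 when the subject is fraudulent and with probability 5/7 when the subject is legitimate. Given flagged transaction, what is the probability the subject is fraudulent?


P(A) = P(A|B)P(B) + P(A|B')P(B') = 4/17*3/10 + 5/7*7/10 = 97/170
P(B|A) = P(A|B)P(B)/P(A) = (6/85)/(97/170) = 12/97

12/97


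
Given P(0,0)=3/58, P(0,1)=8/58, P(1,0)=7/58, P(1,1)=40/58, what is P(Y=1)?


P(Y=1) = P(0,1)+P(1,1) = 8/58 + 40/58 = 48/58 = 24/29

24/29


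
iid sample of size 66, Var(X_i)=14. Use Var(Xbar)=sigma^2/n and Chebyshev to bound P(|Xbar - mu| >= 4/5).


Var(Xbar) = Var(X)/n = 14/66
Chebyshev: P(|Xbar-mu| >= 4/5) <= Var(Xbar)/(4/5)^2 = (7/33)/(16/25) = 175/528

175/528


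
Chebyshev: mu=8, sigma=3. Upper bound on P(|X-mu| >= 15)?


k = 15/3 = 5
Chebyshev: P(|X-mu| >= k*sigma) <= 1/k^2 = 1/5^2 = 1/25

1/25


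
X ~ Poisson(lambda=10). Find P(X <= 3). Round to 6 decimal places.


P(X<=3) = e^(-10)*10^0/0! + e^(-10)*10^1/1! + e^(-10)*10^2/2! + e^(-10)*10^3/3!
≈ 0.0000453999 + 0.0004539993 + 0.0022699965 + 0.0075666550
= 0.0103360507
≈ 0.010336

0.010336


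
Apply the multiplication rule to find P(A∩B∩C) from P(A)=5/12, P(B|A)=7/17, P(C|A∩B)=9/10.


P(A∩B∩C) = P(A) * P(B|A) * P(C|A∩B)
= 5/12 * 7/17 * 9/10
= 35/204 * 9/10 = 21/136

21/136


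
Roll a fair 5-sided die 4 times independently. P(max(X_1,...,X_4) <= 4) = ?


P(max <= 4) = P(all X_i <= 4) = (P(X_1 <= 4))^4
= (4/5)^4 = 256/625

256/625


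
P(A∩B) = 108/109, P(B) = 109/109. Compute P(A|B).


P(A|B) = P(A∩B)/P(B) = (108/109)/(109/109) = 108/109

108/109


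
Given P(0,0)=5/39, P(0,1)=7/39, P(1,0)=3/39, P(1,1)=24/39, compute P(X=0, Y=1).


Read from table: P(X=0, Y=1) = 7/39

7/39


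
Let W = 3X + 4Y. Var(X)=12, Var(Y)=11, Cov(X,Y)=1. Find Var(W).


Var(3X + 4Y) = 3^2*Var(X) + 4^2*Var(Y) + 2*3*4*Cov(X,Y)
= 9*12 + 16*11 + 24*1
= 108 + 176 + 24 = 308

308


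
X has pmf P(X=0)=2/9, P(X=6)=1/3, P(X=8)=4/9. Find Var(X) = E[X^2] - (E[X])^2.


E[X] = 50/9, E[X^2] = 364/9
Var(X) = E[X^2] - (E[X])^2 = 364/9 - (50/9)^2 = 776/81

776/81


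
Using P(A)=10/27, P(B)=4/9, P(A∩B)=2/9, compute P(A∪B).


P(A∪B) = P(A) + P(B) - P(A∩B)
= 10/27 + 4/9 - 2/9 = 16/27

16/27


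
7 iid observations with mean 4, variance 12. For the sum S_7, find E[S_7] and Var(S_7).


E[S_n] = n*mu = 7*4 = 28
Var(S_n) = n*sigma^2 = 7*12 = 84

E[S_7]=28, Var(S_7)=84


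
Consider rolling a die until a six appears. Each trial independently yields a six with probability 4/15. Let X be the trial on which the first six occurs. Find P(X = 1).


P(X=1) = (1-p)^0 * p = (11/15)^0 * 4/15
= 1 * 4/15 = 4/15

4/15


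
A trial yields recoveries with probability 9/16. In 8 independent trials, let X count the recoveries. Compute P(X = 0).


P(X=0) = C(8,0) * p^0 * (1-p)^8
= 1 * 1 * 5764801/4294967296
= 5764801/4294967296

5764801/4294967296


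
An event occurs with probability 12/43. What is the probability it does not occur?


P(A') = 1 - P(A) = 1 - 12/43 = 31/43

31/43


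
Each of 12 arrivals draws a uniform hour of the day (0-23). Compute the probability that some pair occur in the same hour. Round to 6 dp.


P(all different) = prod((24-i)/24 for i=0..11) = 0.035468
P(at least one match) = 1 - 0.035468 = 0.964532

0.964532


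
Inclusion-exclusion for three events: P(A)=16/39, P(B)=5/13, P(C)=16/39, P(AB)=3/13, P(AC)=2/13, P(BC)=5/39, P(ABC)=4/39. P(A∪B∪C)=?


P(A∪B∪C) = P(A)+P(B)+P(C) - P(AB)-P(AC)-P(BC) + P(ABC)
= 16/39+5/13+16/39 - 3/13-2/13-5/39 + 4/39
= 31/39

31/39


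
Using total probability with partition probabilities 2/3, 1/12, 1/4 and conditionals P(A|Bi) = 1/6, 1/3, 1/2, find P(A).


P(A) = P(A|B1)P(B1) + P(A|B2)P(B2) + P(A|B3)P(B3)
= 1/6*2/3 + 1/3*1/12 + 1/2*1/4
= 1/9 + 1/36 + 1/8 = 19/72

19/72


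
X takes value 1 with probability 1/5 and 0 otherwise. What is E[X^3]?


For Bernoulli: X in {0,1}
E[X^3] = 0^3*(1-1/5) + 1^3*1/5 = 1/5

1/5
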